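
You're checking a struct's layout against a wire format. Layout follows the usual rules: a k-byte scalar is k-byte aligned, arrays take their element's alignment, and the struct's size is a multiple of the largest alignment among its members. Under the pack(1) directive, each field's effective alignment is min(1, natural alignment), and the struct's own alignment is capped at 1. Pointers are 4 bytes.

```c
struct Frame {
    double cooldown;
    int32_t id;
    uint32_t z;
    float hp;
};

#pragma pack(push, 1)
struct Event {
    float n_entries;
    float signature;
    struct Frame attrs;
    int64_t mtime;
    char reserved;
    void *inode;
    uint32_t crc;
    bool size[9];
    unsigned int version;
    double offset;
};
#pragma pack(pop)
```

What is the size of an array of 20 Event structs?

Frame: cooldown at 0 (size 8, align 8) → ends 8; id at 8 (size 4, align 4) → ends 12; z at 12 (size 4, align 4) → ends 16; hp at 16 (size 4, align 4) → ends 20; tail pad 4 to reach multiple of 8; total 24 bytes, alignment 8
n_entries at 0 (size 4, align 1) → ends 4
signature at 4 (size 4, align 1) → ends 8
attrs at 8 (size 24, align 1) → ends 32
mtime at 32 (size 8, align 1) → ends 40
reserved at 40 (size 1, align 1) → ends 41
inode at 41 (size 4, align 1) → ends 45
crc at 45 (size 4, align 1) → ends 49
size at 49 (size 9, align 1) → ends 58
version at 58 (size 4, align 1) → ends 62
offset at 62 (size 8, align 1) → ends 70
total 70 bytes, alignment 1
array of 20: 20 × 70 = 1400

1400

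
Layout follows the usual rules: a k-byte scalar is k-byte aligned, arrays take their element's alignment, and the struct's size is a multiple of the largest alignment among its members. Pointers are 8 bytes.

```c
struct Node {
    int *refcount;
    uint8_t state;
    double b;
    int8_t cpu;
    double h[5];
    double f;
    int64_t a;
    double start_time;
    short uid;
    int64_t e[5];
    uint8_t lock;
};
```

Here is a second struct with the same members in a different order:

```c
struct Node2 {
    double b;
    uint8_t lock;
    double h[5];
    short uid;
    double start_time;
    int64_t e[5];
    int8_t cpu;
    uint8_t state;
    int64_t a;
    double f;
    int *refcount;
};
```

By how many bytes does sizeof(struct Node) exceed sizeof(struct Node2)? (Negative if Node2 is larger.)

8

refcount at 0 (size 8, align 8) → ends 8
state at 8 (size 1, align 1) → ends 9
pad 7 to align 8 for b
b at 16 (size 8, align 8) → ends 24
cpu at 24 (size 1, align 1) → ends 25
pad 7 to align 8 for h
h at 32 (size 40, align 8) → ends 72
f at 72 (size 8, align 8) → ends 80
a at 80 (size 8, align 8) → ends 88
start_time at 88 (size 8, align 8) → ends 96
uid at 96 (size 2, align 2) → ends 98
pad 6 to align 8 for e
e at 104 (size 40, align 8) → ends 144
lock at 144 (size 1, align 1) → ends 145
tail pad 7 to reach multiple of 8
total 152 bytes, alignment 8
— Node2 —
b at 0 (size 8, align 8) → ends 8
lock at 8 (size 1, align 1) → ends 9
pad 7 to align 8 for h
h at 16 (size 40, align 8) → ends 56
uid at 56 (size 2, align 2) → ends 58
pad 6 to align 8 for start_time
start_time at 64 (size 8, align 8) → ends 72
e at 72 (size 40, align 8) → ends 112
cpu at 112 (size 1, align 1) → ends 113
state at 113 (size 1, align 1) → ends 114
pad 6 to align 8 for a
a at 120 (size 8, align 8) → ends 128
f at 128 (size 8, align 8) → ends 136
refcount at 136 (size 8, align 8) → ends 144
total 144 bytes, alignment 8
152 − 144 = 8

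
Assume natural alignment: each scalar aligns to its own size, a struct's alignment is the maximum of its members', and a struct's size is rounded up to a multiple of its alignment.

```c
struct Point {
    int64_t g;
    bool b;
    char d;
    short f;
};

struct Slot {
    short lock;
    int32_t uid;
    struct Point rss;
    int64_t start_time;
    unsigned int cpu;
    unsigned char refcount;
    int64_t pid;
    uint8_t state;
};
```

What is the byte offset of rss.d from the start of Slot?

17

Point: @0: g [8B, align 8] → 8; @8: b [1B, align 1] → 9; @9: d [1B, align 1] → 10; @10: f [2B, align 2] → 12; +4 tail pad (align 8); size 16, align 8
@0: lock [2B, align 2] → 2
+2 pad (align 4)
@4: uid [4B, align 4] → 8
@8: rss [16B, align 8] → 24
within Point: d at 9
8 + 9 = 17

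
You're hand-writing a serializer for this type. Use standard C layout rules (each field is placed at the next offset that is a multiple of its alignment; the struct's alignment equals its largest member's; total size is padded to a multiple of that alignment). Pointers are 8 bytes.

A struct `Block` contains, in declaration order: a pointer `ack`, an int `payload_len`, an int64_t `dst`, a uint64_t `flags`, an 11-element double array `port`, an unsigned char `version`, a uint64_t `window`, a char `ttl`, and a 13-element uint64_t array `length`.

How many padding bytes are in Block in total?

18

ack at 0 (size 8, align 8) → ends 8
payload_len at 8 (size 4, align 4) → ends 12
pad 4 to align 8 for dst
dst at 16 (size 8, align 8) → ends 24
flags at 24 (size 8, align 8) → ends 32
port at 32 (size 88, align 8) → ends 120
version at 120 (size 1, align 1) → ends 121
pad 7 to align 8 for window
window at 128 (size 8, align 8) → ends 136
ttl at 136 (size 1, align 1) → ends 137
pad 7 to align 8 for length
length at 144 (size 104, align 8) → ends 248
total 248 bytes, alignment 8
data bytes 230, size 248 → padding 18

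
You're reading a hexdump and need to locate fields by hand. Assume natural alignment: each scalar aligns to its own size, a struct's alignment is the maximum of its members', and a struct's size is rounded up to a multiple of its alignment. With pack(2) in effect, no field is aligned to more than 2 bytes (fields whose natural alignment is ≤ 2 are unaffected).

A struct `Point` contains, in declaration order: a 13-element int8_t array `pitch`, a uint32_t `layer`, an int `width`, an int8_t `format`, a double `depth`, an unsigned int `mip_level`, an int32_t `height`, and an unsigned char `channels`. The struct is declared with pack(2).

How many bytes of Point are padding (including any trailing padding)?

@0: pitch [13B, align 1] → 13
+1 pad (align 2)
@14: layer [4B, align 2] → 18
@18: width [4B, align 2] → 22
@22: format [1B, align 1] → 23
+1 pad (align 2)
@24: depth [8B, align 2] → 32
@32: mip_level [4B, align 2] → 36
@36: height [4B, align 2] → 40
@40: channels [1B, align 1] → 41
+1 tail pad (align 2)
size 42, align 2
data bytes 39, size 42 → padding 3

3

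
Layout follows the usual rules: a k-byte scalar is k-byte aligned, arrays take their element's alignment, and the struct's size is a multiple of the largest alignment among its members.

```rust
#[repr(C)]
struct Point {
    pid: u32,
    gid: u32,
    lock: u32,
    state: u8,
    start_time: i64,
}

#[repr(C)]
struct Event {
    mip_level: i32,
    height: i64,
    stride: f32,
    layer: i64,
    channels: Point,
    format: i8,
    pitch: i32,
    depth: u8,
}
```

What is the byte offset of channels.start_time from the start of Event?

48

Point: pid at 0 (size 4, align 4) → ends 4; gid at 4 (size 4, align 4) → ends 8; lock at 8 (size 4, align 4) → ends 12; state at 12 (size 1, align 1) → ends 13; pad 3 to align 8 for start_time; start_time at 16 (size 8, align 8) → ends 24; total 24 bytes, alignment 8
mip_level at 0 (size 4, align 4) → ends 4
pad 4 to align 8 for height
height at 8 (size 8, align 8) → ends 16
stride at 16 (size 4, align 4) → ends 20
pad 4 to align 8 for layer
layer at 24 (size 8, align 8) → ends 32
channels at 32 (size 24, align 8) → ends 56
within Point: start_time at 16
32 + 16 = 48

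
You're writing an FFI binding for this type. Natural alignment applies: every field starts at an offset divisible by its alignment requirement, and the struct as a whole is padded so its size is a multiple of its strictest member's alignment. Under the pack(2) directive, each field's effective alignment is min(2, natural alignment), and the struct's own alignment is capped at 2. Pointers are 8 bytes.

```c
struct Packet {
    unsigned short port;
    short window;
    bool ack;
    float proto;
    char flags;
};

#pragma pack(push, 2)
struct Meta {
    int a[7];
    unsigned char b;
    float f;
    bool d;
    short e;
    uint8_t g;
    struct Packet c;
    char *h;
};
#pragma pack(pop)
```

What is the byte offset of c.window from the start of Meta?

Packet: port at 0 (size 2, align 2) → ends 2; window at 2 (size 2, align 2) → ends 4; ack at 4 (size 1, align 1) → ends 5; pad 3 to align 4 for proto; proto at 8 (size 4, align 4) → ends 12; flags at 12 (size 1, align 1) → ends 13; tail pad 3 to reach multiple of 4; total 16 bytes, alignment 4
a at 0 (size 28, align 2) → ends 28
b at 28 (size 1, align 1) → ends 29
pad 1 to align 2 for f
f at 30 (size 4, align 2) → ends 34
d at 34 (size 1, align 1) → ends 35
pad 1 to align 2 for e
e at 36 (size 2, align 2) → ends 38
g at 38 (size 1, align 1) → ends 39
pad 1 to align 2 for c
c at 40 (size 16, align 2) → ends 56
within Packet: window at 2
40 + 2 = 42

42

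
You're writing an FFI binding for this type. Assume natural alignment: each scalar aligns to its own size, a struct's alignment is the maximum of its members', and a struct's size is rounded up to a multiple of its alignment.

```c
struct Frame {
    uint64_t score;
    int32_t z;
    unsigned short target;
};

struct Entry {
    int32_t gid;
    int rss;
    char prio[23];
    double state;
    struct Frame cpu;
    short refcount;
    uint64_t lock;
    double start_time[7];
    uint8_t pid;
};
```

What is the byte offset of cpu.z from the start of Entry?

Frame: 0..8  score  (8B, 8-aligned); 8..12  z  (4B, 4-aligned); 12..14  target  (2B, 2-aligned); 14..16  -- tail padding (2B); sizeof = 16, alignof = 8
0..4  gid  (4B, 4-aligned)
4..8  rss  (4B, 4-aligned)
8..31  prio  (23B, 1-aligned)
31..32  -- padding (1B)
32..40  state  (8B, 8-aligned)
40..56  cpu  (16B, 8-aligned)
within Frame: z at 8
40 + 8 = 48

48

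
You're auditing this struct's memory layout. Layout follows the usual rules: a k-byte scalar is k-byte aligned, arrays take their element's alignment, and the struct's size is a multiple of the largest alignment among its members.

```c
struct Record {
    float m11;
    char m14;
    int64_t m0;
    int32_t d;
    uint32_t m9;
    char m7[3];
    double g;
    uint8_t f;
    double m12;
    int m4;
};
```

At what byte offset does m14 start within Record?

@0: m11 [4B, align 4] → 4
@4: m14 [1B, align 1] → 5

4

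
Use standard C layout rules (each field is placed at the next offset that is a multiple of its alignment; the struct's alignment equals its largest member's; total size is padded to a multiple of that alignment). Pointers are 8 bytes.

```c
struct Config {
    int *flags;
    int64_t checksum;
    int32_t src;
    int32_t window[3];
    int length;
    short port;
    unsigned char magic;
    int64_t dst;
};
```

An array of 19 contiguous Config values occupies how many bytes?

@0: flags [8B, align 8] → 8
@8: checksum [8B, align 8] → 16
@16: src [4B, align 4] → 20
@20: window [12B, align 4] → 32
@32: length [4B, align 4] → 36
@36: port [2B, align 2] → 38
@38: magic [1B, align 1] → 39
+1 pad (align 8)
@40: dst [8B, align 8] → 48
size 48, align 8
array of 19: 19 × 48 = 912

912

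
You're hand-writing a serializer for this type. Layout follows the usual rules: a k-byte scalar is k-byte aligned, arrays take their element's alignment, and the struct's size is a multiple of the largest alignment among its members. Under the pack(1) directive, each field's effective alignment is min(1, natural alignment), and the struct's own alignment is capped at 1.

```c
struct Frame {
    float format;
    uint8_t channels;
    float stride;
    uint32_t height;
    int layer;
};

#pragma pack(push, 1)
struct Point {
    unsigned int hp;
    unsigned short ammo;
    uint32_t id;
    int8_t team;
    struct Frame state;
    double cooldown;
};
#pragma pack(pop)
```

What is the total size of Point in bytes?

39 bytes

Frame: @0: format [4B, align 4] → 4; @4: channels [1B, align 1] → 5; +3 pad (align 4); @8: stride [4B, align 4] → 12; @12: height [4B, align 4] → 16; @16: layer [4B, align 4] → 20; size 20, align 4
@0: hp [4B, align 1] → 4
@4: ammo [2B, align 1] → 6
@6: id [4B, align 1] → 10
@10: team [1B, align 1] → 11
@11: state [20B, align 1] → 31
@31: cooldown [8B, align 1] → 39
size 39, align 1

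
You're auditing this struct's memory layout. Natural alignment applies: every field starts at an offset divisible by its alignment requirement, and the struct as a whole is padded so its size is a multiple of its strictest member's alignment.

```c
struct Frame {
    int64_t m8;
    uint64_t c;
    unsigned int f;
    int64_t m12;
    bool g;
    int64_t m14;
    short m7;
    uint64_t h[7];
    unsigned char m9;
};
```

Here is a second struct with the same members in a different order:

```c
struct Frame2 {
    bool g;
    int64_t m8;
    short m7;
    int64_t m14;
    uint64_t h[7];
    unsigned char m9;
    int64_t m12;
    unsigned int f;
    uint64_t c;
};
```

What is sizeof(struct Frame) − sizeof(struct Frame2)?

0

@0: m8 [8B, align 8] → 8
@8: c [8B, align 8] → 16
@16: f [4B, align 4] → 20
+4 pad (align 8)
@24: m12 [8B, align 8] → 32
@32: g [1B, align 1] → 33
+7 pad (align 8)
@40: m14 [8B, align 8] → 48
@48: m7 [2B, align 2] → 50
+6 pad (align 8)
@56: h [56B, align 8] → 112
@112: m9 [1B, align 1] → 113
+7 tail pad (align 8)
size 120, align 8
— Frame2 —
@0: g [1B, align 1] → 1
+7 pad (align 8)
@8: m8 [8B, align 8] → 16
@16: m7 [2B, align 2] → 18
+6 pad (align 8)
@24: m14 [8B, align 8] → 32
@32: h [56B, align 8] → 88
@88: m9 [1B, align 1] → 89
+7 pad (align 8)
@96: m12 [8B, align 8] → 104
@104: f [4B, align 4] → 108
+4 pad (align 8)
@112: c [8B, align 8] → 120
size 120, align 8
120 − 120 = 0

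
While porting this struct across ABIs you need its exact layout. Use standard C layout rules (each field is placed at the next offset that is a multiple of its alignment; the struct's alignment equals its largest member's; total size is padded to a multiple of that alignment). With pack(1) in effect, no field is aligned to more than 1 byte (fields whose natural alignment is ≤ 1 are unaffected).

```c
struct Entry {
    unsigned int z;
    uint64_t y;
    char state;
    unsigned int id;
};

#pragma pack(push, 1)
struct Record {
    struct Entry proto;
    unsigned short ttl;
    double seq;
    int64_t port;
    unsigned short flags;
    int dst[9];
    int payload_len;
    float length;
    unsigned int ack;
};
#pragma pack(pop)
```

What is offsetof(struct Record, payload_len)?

Entry: z at 0 (size 4, align 4) → ends 4; pad 4 to align 8 for y; y at 8 (size 8, align 8) → ends 16; state at 16 (size 1, align 1) → ends 17; pad 3 to align 4 for id; id at 20 (size 4, align 4) → ends 24; total 24 bytes, alignment 8
proto at 0 (size 24, align 1) → ends 24
ttl at 24 (size 2, align 1) → ends 26
seq at 26 (size 8, align 1) → ends 34
port at 34 (size 8, align 1) → ends 42
flags at 42 (size 2, align 1) → ends 44
dst at 44 (size 36, align 1) → ends 80
payload_len at 80 (size 4, align 1) → ends 84

80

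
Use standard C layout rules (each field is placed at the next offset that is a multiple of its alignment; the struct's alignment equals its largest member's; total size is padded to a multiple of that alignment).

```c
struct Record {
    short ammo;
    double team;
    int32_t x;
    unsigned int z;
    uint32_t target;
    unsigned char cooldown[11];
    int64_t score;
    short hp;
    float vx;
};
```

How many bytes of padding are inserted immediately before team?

@0: ammo [2B, align 2] → 2
+6 pad (align 8)
@8: team [8B, align 8] → 16

6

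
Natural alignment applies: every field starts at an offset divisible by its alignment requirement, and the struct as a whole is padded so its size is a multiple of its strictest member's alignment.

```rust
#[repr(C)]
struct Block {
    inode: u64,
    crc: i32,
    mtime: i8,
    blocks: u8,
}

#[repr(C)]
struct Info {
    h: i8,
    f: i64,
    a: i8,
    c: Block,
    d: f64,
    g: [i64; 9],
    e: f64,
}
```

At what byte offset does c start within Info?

Block: 0..8  inode  (8B, 8-aligned); 8..12  crc  (4B, 4-aligned); 12..13  mtime  (1B, 1-aligned); 13..14  blocks  (1B, 1-aligned); 14..16  -- tail padding (2B); sizeof = 16, alignof = 8
0..1  h  (1B, 1-aligned)
1..8  -- padding (7B)
8..16  f  (8B, 8-aligned)
16..17  a  (1B, 1-aligned)
17..24  -- padding (7B)
24..40  c  (16B, 8-aligned)

24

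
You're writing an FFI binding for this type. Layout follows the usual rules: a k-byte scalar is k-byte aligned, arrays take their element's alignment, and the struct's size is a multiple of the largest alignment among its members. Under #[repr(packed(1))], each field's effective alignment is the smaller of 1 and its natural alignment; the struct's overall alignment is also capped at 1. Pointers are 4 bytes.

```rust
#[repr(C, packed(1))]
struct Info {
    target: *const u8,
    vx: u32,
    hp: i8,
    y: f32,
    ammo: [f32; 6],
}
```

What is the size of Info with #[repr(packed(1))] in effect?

@0: target [4B, align 1] → 4
@4: vx [4B, align 1] → 8
@8: hp [1B, align 1] → 9
@9: y [4B, align 1] → 13
@13: ammo [24B, align 1] → 37
size 37, align 1

37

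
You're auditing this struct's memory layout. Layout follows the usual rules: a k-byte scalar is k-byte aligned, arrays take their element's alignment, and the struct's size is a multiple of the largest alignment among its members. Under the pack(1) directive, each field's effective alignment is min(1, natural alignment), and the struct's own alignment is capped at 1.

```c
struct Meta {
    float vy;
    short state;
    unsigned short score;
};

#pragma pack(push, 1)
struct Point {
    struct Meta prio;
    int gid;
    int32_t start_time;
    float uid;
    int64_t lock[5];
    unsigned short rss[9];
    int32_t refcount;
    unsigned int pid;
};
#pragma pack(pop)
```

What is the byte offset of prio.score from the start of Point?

Meta: @0: vy [4B, align 4] → 4; @4: state [2B, align 2] → 6; @6: score [2B, align 2] → 8; size 8, align 4
@0: prio [8B, align 1] → 8
within Meta: score at 6
0 + 6 = 6

6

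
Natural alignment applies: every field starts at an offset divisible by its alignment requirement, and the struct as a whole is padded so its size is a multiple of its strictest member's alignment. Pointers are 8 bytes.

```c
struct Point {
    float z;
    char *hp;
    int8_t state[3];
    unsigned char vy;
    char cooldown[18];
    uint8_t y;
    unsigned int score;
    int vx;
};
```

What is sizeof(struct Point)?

z at 0 (size 4, align 4) → ends 4
pad 4 to align 8 for hp
hp at 8 (size 8, align 8) → ends 16
state at 16 (size 3, align 1) → ends 19
vy at 19 (size 1, align 1) → ends 20
cooldown at 20 (size 18, align 1) → ends 38
y at 38 (size 1, align 1) → ends 39
pad 1 to align 4 for score
score at 40 (size 4, align 4) → ends 44
vx at 44 (size 4, align 4) → ends 48
total 48 bytes, alignment 8

48 bytes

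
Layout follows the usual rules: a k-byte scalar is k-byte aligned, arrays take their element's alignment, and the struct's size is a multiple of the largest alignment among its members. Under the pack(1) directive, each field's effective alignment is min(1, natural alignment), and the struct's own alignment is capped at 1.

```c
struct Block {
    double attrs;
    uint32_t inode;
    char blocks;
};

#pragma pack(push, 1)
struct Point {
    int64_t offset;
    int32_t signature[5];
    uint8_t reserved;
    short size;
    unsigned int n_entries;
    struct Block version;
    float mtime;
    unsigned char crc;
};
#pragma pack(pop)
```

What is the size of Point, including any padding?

56 bytes

Block: @0: attrs [8B, align 8] → 8; @8: inode [4B, align 4] → 12; @12: blocks [1B, align 1] → 13; +3 tail pad (align 8); size 16, align 8
@0: offset [8B, align 1] → 8
@8: signature [20B, align 1] → 28
@28: reserved [1B, align 1] → 29
@29: size [2B, align 1] → 31
@31: n_entries [4B, align 1] → 35
@35: version [16B, align 1] → 51
@51: mtime [4B, align 1] → 55
@55: crc [1B, align 1] → 56
size 56, align 1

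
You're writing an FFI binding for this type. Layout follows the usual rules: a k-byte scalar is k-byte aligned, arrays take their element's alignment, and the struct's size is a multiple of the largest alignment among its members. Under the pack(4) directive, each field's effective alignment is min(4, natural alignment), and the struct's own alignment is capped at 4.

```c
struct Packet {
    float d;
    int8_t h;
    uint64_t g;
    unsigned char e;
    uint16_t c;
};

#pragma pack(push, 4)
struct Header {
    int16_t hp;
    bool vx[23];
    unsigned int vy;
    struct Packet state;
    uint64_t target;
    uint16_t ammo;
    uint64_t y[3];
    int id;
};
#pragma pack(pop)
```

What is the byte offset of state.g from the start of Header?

Packet: @0: d [4B, align 4] → 4; @4: h [1B, align 1] → 5; +3 pad (align 8); @8: g [8B, align 8] → 16; @16: e [1B, align 1] → 17; +1 pad (align 2); @18: c [2B, align 2] → 20; +4 tail pad (align 8); size 24, align 8
@0: hp [2B, align 2] → 2
@2: vx [23B, align 1] → 25
+3 pad (align 4)
@28: vy [4B, align 4] → 32
@32: state [24B, align 4] → 56
within Packet: g at 8
32 + 8 = 40

40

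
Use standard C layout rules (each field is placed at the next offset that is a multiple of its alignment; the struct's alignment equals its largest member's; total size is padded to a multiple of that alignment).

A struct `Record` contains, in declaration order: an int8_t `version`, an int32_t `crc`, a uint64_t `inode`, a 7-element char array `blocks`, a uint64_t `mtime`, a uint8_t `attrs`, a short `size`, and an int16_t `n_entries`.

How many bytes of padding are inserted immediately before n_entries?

@0: version [1B, align 1] → 1
+3 pad (align 4)
@4: crc [4B, align 4] → 8
@8: inode [8B, align 8] → 16
@16: blocks [7B, align 1] → 23
+1 pad (align 8)
@24: mtime [8B, align 8] → 32
@32: attrs [1B, align 1] → 33
+1 pad (align 2)
@34: size [2B, align 2] → 36
@36: n_entries [2B, align 2] → 38

0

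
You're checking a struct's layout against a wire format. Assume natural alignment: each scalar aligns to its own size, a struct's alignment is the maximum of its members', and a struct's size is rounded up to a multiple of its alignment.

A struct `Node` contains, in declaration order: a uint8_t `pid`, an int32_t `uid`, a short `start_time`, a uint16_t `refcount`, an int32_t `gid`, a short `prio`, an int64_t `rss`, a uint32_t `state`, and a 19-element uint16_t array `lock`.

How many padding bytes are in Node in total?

15

0..1  pid  (1B, 1-aligned)
1..4  -- padding (3B)
4..8  uid  (4B, 4-aligned)
8..10  start_time  (2B, 2-aligned)
10..12  refcount  (2B, 2-aligned)
12..16  gid  (4B, 4-aligned)
16..18  prio  (2B, 2-aligned)
18..24  -- padding (6B)
24..32  rss  (8B, 8-aligned)
32..36  state  (4B, 4-aligned)
36..74  lock  (38B, 2-aligned)
74..80  -- tail padding (6B)
sizeof = 80, alignof = 8
data bytes 65, size 80 → padding 15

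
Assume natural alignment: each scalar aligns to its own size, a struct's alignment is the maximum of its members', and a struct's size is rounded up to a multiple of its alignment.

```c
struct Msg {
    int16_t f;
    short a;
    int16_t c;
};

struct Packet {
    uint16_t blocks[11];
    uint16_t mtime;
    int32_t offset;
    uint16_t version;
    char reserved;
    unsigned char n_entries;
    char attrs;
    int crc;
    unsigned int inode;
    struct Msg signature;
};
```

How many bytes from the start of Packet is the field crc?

Msg: f at 0 (size 2, align 2) → ends 2; a at 2 (size 2, align 2) → ends 4; c at 4 (size 2, align 2) → ends 6; total 6 bytes, alignment 2
blocks at 0 (size 22, align 2) → ends 22
mtime at 22 (size 2, align 2) → ends 24
offset at 24 (size 4, align 4) → ends 28
version at 28 (size 2, align 2) → ends 30
reserved at 30 (size 1, align 1) → ends 31
n_entries at 31 (size 1, align 1) → ends 32
attrs at 32 (size 1, align 1) → ends 33
pad 3 to align 4 for crc
crc at 36 (size 4, align 4) → ends 40

36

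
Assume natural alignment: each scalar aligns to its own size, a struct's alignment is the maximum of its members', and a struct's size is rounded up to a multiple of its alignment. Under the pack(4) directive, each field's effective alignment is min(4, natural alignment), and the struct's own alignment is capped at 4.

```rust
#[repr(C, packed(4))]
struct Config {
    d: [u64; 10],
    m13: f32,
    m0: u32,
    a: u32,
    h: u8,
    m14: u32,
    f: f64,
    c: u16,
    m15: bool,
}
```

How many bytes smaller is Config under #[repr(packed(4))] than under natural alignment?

natural layout:
  @0: d [80B, align 8] → 80
  @80: m13 [4B, align 4] → 84
  @84: m0 [4B, align 4] → 88
  @88: a [4B, align 4] → 92
  @92: h [1B, align 1] → 93
  +3 pad (align 4)
  @96: m14 [4B, align 4] → 100
  +4 pad (align 8)
  @104: f [8B, align 8] → 112
  @112: c [2B, align 2] → 114
  @114: m15 [1B, align 1] → 115
  +5 tail pad (align 8)
  size 120, align 8
packed(4) layout:
  @0: d [80B, align 4] → 80
  @80: m13 [4B, align 4] → 84
  @84: m0 [4B, align 4] → 88
  @88: a [4B, align 4] → 92
  @92: h [1B, align 1] → 93
  +3 pad (align 4)
  @96: m14 [4B, align 4] → 100
  @100: f [8B, align 4] → 108
  @108: c [2B, align 2] → 110
  @110: m15 [1B, align 1] → 111
  +1 tail pad (align 4)
  size 112, align 4
120 − 112 = 8

8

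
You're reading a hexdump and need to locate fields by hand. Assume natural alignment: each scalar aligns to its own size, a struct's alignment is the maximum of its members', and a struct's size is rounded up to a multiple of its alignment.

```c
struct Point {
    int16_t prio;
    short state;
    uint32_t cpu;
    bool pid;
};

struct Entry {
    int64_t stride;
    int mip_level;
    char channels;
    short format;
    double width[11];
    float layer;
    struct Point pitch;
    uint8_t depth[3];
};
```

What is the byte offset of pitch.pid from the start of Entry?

Point: 0..2  prio  (2B, 2-aligned); 2..4  state  (2B, 2-aligned); 4..8  cpu  (4B, 4-aligned); 8..9  pid  (1B, 1-aligned); 9..12  -- tail padding (3B); sizeof = 12, alignof = 4
0..8  stride  (8B, 8-aligned)
8..12  mip_level  (4B, 4-aligned)
12..13  channels  (1B, 1-aligned)
13..14  -- padding (1B)
14..16  format  (2B, 2-aligned)
16..104  width  (88B, 8-aligned)
104..108  layer  (4B, 4-aligned)
108..120  pitch  (12B, 4-aligned)
within Point: pid at 8
108 + 8 = 116

116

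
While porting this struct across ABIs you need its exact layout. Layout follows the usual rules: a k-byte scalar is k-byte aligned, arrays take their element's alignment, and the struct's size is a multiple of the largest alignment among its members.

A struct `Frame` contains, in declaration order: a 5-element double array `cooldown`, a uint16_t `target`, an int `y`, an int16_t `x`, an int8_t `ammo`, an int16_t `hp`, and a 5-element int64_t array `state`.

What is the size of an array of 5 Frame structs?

cooldown at 0 (size 40, align 8) → ends 40
target at 40 (size 2, align 2) → ends 42
pad 2 to align 4 for y
y at 44 (size 4, align 4) → ends 48
x at 48 (size 2, align 2) → ends 50
ammo at 50 (size 1, align 1) → ends 51
pad 1 to align 2 for hp
hp at 52 (size 2, align 2) → ends 54
pad 2 to align 8 for state
state at 56 (size 40, align 8) → ends 96
total 96 bytes, alignment 8
array of 5: 5 × 96 = 480

480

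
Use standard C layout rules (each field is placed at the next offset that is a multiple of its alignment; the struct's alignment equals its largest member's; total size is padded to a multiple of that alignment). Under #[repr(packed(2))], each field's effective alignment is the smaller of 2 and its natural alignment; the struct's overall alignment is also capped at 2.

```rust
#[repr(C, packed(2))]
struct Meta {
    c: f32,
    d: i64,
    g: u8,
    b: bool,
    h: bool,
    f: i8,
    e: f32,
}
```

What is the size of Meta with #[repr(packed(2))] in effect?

@0: c [4B, align 2] → 4
@4: d [8B, align 2] → 12
@12: g [1B, align 1] → 13
@13: b [1B, align 1] → 14
@14: h [1B, align 1] → 15
@15: f [1B, align 1] → 16
@16: e [4B, align 2] → 20
size 20, align 2

20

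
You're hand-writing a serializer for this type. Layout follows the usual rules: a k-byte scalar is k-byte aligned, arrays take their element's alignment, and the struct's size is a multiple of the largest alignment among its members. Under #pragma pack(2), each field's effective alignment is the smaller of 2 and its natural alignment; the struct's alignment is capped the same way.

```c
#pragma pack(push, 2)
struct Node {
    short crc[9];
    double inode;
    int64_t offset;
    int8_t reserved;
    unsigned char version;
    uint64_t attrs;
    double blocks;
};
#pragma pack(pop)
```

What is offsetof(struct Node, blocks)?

44

0..18  crc  (18B, 2-aligned)
18..26  inode  (8B, 2-aligned)
26..34  offset  (8B, 2-aligned)
34..35  reserved  (1B, 1-aligned)
35..36  version  (1B, 1-aligned)
36..44  attrs  (8B, 2-aligned)
44..52  blocks  (8B, 2-aligned)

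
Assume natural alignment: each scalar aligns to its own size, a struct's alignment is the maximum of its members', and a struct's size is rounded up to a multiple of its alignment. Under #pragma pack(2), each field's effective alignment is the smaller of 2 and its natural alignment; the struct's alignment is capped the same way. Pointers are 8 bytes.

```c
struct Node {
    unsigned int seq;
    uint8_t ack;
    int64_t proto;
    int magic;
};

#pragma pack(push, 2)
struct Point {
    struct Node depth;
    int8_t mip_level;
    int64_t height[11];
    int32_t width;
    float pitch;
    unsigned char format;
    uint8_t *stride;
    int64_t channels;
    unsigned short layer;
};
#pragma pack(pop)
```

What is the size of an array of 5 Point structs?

Node: seq at 0 (size 4, align 4) → ends 4; ack at 4 (size 1, align 1) → ends 5; pad 3 to align 8 for proto; proto at 8 (size 8, align 8) → ends 16; magic at 16 (size 4, align 4) → ends 20; tail pad 4 to reach multiple of 8; total 24 bytes, alignment 8
depth at 0 (size 24, align 2) → ends 24
mip_level at 24 (size 1, align 1) → ends 25
pad 1 to align 2 for height
height at 26 (size 88, align 2) → ends 114
width at 114 (size 4, align 2) → ends 118
pitch at 118 (size 4, align 2) → ends 122
format at 122 (size 1, align 1) → ends 123
pad 1 to align 2 for stride
stride at 124 (size 8, align 2) → ends 132
channels at 132 (size 8, align 2) → ends 140
layer at 140 (size 2, align 2) → ends 142
total 142 bytes, alignment 2
array of 5: 5 × 142 = 710

710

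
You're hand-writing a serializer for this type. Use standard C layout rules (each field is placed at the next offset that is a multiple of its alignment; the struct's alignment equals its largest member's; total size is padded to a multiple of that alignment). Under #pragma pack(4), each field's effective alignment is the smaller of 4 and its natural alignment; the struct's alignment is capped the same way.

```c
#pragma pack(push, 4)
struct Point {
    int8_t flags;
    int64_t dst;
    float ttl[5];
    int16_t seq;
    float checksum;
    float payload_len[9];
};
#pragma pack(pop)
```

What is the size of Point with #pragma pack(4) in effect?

76

0..1  flags  (1B, 1-aligned)
1..4  -- padding (3B)
4..12  dst  (8B, 4-aligned)
12..32  ttl  (20B, 4-aligned)
32..34  seq  (2B, 2-aligned)
34..36  -- padding (2B)
36..40  checksum  (4B, 4-aligned)
40..76  payload_len  (36B, 4-aligned)
sizeof = 76, alignof = 4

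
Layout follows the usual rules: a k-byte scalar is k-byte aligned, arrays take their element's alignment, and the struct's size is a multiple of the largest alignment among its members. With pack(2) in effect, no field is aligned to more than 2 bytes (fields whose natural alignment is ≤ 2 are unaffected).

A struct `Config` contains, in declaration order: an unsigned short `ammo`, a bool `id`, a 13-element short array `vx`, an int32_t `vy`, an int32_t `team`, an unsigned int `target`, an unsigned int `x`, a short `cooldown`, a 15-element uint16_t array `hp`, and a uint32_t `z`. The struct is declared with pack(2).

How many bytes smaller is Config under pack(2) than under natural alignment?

natural layout:
  ammo at 0 (size 2, align 2) → ends 2
  id at 2 (size 1, align 1) → ends 3
  pad 1 to align 2 for vx
  vx at 4 (size 26, align 2) → ends 30
  pad 2 to align 4 for vy
  vy at 32 (size 4, align 4) → ends 36
  team at 36 (size 4, align 4) → ends 40
  target at 40 (size 4, align 4) → ends 44
  x at 44 (size 4, align 4) → ends 48
  cooldown at 48 (size 2, align 2) → ends 50
  hp at 50 (size 30, align 2) → ends 80
  z at 80 (size 4, align 4) → ends 84
  total 84 bytes, alignment 4
packed(2) layout:
  ammo at 0 (size 2, align 2) → ends 2
  id at 2 (size 1, align 1) → ends 3
  pad 1 to align 2 for vx
  vx at 4 (size 26, align 2) → ends 30
  vy at 30 (size 4, align 2) → ends 34
  team at 34 (size 4, align 2) → ends 38
  target at 38 (size 4, align 2) → ends 42
  x at 42 (size 4, align 2) → ends 46
  cooldown at 46 (size 2, align 2) → ends 48
  hp at 48 (size 30, align 2) → ends 78
  z at 78 (size 4, align 2) → ends 82
  total 82 bytes, alignment 2
84 − 82 = 2

2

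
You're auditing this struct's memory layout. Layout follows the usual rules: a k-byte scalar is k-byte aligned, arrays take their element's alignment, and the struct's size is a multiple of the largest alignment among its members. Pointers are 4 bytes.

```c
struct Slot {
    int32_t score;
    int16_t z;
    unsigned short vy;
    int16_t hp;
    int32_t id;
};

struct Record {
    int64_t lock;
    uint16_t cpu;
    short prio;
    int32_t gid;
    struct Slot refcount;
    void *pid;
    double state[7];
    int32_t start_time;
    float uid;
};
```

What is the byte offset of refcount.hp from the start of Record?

24

Slot: 0..4  score  (4B, 4-aligned); 4..6  z  (2B, 2-aligned); 6..8  vy  (2B, 2-aligned); 8..10  hp  (2B, 2-aligned); 10..12  -- padding (2B); 12..16  id  (4B, 4-aligned); sizeof = 16, alignof = 4
0..8  lock  (8B, 8-aligned)
8..10  cpu  (2B, 2-aligned)
10..12  prio  (2B, 2-aligned)
12..16  gid  (4B, 4-aligned)
16..32  refcount  (16B, 4-aligned)
within Slot: hp at 8
16 + 8 = 24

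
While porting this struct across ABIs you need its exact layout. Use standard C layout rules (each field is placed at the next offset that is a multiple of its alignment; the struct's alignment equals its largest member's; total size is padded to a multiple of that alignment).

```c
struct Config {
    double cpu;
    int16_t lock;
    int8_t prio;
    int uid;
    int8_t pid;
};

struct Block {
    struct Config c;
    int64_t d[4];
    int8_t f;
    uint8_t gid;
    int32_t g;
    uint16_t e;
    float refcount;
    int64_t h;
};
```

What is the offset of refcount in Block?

68

Config: 0..8  cpu  (8B, 8-aligned); 8..10  lock  (2B, 2-aligned); 10..11  prio  (1B, 1-aligned); 11..12  -- padding (1B); 12..16  uid  (4B, 4-aligned); 16..17  pid  (1B, 1-aligned); 17..24  -- tail padding (7B); sizeof = 24, alignof = 8
0..24  c  (24B, 8-aligned)
24..56  d  (32B, 8-aligned)
56..57  f  (1B, 1-aligned)
57..58  gid  (1B, 1-aligned)
58..60  -- padding (2B)
60..64  g  (4B, 4-aligned)
64..66  e  (2B, 2-aligned)
66..68  -- padding (2B)
68..72  refcount  (4B, 4-aligned)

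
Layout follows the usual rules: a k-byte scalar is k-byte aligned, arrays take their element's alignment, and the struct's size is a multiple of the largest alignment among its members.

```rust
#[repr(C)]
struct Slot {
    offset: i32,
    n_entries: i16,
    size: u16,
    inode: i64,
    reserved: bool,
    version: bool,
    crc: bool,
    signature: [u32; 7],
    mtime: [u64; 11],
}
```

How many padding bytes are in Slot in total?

offset at 0 (size 4, align 4) → ends 4
n_entries at 4 (size 2, align 2) → ends 6
size at 6 (size 2, align 2) → ends 8
inode at 8 (size 8, align 8) → ends 16
reserved at 16 (size 1, align 1) → ends 17
version at 17 (size 1, align 1) → ends 18
crc at 18 (size 1, align 1) → ends 19
pad 1 to align 4 for signature
signature at 20 (size 28, align 4) → ends 48
mtime at 48 (size 88, align 8) → ends 136
total 136 bytes, alignment 8
data bytes 135, size 136 → padding 1

1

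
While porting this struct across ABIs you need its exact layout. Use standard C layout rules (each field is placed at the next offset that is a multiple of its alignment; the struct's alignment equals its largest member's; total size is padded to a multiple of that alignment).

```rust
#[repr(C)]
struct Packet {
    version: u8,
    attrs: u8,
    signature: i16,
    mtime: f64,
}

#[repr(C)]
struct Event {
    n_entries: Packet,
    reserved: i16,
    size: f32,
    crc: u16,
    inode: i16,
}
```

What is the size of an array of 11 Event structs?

352

Packet: @0: version [1B, align 1] → 1; @1: attrs [1B, align 1] → 2; @2: signature [2B, align 2] → 4; +4 pad (align 8); @8: mtime [8B, align 8] → 16; size 16, align 8
@0: n_entries [16B, align 8] → 16
@16: reserved [2B, align 2] → 18
+2 pad (align 4)
@20: size [4B, align 4] → 24
@24: crc [2B, align 2] → 26
@26: inode [2B, align 2] → 28
+4 tail pad (align 8)
size 32, align 8
array of 11: 11 × 32 = 352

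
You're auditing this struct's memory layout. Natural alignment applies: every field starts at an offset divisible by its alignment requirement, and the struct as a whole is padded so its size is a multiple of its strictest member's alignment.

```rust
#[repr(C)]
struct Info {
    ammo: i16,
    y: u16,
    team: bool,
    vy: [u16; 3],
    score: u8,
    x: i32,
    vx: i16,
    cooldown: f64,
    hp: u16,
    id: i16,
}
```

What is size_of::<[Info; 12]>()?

0..2  ammo  (2B, 2-aligned)
2..4  y  (2B, 2-aligned)
4..5  team  (1B, 1-aligned)
5..6  -- padding (1B)
6..12  vy  (6B, 2-aligned)
12..13  score  (1B, 1-aligned)
13..16  -- padding (3B)
16..20  x  (4B, 4-aligned)
20..22  vx  (2B, 2-aligned)
22..24  -- padding (2B)
24..32  cooldown  (8B, 8-aligned)
32..34  hp  (2B, 2-aligned)
34..36  id  (2B, 2-aligned)
36..40  -- tail padding (4B)
sizeof = 40, alignof = 8
array of 12: 12 × 40 = 480

480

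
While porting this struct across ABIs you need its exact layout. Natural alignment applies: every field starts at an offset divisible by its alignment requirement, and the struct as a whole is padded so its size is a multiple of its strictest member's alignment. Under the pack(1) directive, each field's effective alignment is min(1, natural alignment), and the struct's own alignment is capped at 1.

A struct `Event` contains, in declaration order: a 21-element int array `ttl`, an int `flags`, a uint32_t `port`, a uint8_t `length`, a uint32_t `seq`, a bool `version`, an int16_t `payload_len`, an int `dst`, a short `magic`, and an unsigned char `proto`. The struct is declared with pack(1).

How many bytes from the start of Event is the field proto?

@0: ttl [84B, align 1] → 84
@84: flags [4B, align 1] → 88
@88: port [4B, align 1] → 92
@92: length [1B, align 1] → 93
@93: seq [4B, align 1] → 97
@97: version [1B, align 1] → 98
@98: payload_len [2B, align 1] → 100
@100: dst [4B, align 1] → 104
@104: magic [2B, align 1] → 106
@106: proto [1B, align 1] → 107

106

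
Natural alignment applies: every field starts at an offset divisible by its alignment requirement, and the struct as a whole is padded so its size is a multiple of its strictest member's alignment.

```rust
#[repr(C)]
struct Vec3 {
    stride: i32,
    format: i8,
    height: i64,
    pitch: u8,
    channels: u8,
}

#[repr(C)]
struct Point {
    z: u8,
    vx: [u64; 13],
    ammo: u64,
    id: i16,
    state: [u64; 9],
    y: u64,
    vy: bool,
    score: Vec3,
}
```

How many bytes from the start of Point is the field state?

Vec3: stride at 0 (size 4, align 4) → ends 4; format at 4 (size 1, align 1) → ends 5; pad 3 to align 8 for height; height at 8 (size 8, align 8) → ends 16; pitch at 16 (size 1, align 1) → ends 17; channels at 17 (size 1, align 1) → ends 18; tail pad 6 to reach multiple of 8; total 24 bytes, alignment 8
z at 0 (size 1, align 1) → ends 1
pad 7 to align 8 for vx
vx at 8 (size 104, align 8) → ends 112
ammo at 112 (size 8, align 8) → ends 120
id at 120 (size 2, align 2) → ends 122
pad 6 to align 8 for state
state at 128 (size 72, align 8) → ends 200

128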